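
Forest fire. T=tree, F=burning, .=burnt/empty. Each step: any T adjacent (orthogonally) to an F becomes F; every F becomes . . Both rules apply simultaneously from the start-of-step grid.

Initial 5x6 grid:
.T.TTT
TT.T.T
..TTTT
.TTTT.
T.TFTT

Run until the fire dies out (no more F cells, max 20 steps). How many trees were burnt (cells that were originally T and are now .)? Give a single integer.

Step 1: +3 fires, +1 burnt (F count now 3)
Step 2: +4 fires, +3 burnt (F count now 4)
Step 3: +4 fires, +4 burnt (F count now 4)
Step 4: +2 fires, +4 burnt (F count now 2)
Step 5: +2 fires, +2 burnt (F count now 2)
Step 6: +1 fires, +2 burnt (F count now 1)
Step 7: +0 fires, +1 burnt (F count now 0)
Fire out after step 7
Initially T: 20, now '.': 26
Total burnt (originally-T cells now '.'): 16

Answer: 16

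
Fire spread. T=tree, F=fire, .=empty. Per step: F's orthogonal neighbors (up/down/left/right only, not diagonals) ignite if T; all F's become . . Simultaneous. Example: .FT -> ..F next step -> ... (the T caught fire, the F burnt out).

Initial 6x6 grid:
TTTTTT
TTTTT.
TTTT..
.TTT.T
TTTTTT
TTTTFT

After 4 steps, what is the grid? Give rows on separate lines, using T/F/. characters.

Step 1: 3 trees catch fire, 1 burn out
  TTTTTT
  TTTTT.
  TTTT..
  .TTT.T
  TTTTFT
  TTTF.F
Step 2: 3 trees catch fire, 3 burn out
  TTTTTT
  TTTTT.
  TTTT..
  .TTT.T
  TTTF.F
  TTF...
Step 3: 4 trees catch fire, 3 burn out
  TTTTTT
  TTTTT.
  TTTT..
  .TTF.F
  TTF...
  TF....
Step 4: 4 trees catch fire, 4 burn out
  TTTTTT
  TTTTT.
  TTTF..
  .TF...
  TF....
  F.....

TTTTTT
TTTTT.
TTTF..
.TF...
TF....
F.....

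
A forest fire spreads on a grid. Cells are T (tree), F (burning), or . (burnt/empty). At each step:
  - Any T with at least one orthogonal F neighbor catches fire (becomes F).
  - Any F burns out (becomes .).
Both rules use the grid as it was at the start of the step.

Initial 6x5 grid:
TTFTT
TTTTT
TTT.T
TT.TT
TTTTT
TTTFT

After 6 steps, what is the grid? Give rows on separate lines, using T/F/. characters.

Step 1: 6 trees catch fire, 2 burn out
  TF.FT
  TTFTT
  TTT.T
  TT.TT
  TTTFT
  TTF.F
Step 2: 9 trees catch fire, 6 burn out
  F...F
  TF.FT
  TTF.T
  TT.FT
  TTF.F
  TF...
Step 3: 6 trees catch fire, 9 burn out
  .....
  F...F
  TF..T
  TT..F
  TF...
  F....
Step 4: 4 trees catch fire, 6 burn out
  .....
  .....
  F...F
  TF...
  F....
  .....
Step 5: 1 trees catch fire, 4 burn out
  .....
  .....
  .....
  F....
  .....
  .....
Step 6: 0 trees catch fire, 1 burn out
  .....
  .....
  .....
  .....
  .....
  .....

.....
.....
.....
.....
.....
.....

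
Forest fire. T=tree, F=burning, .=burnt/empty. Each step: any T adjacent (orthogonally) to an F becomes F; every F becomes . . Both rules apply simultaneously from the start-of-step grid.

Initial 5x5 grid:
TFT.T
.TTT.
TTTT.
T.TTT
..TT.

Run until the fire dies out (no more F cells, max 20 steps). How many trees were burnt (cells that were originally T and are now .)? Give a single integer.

Step 1: +3 fires, +1 burnt (F count now 3)
Step 2: +2 fires, +3 burnt (F count now 2)
Step 3: +3 fires, +2 burnt (F count now 3)
Step 4: +3 fires, +3 burnt (F count now 3)
Step 5: +2 fires, +3 burnt (F count now 2)
Step 6: +2 fires, +2 burnt (F count now 2)
Step 7: +0 fires, +2 burnt (F count now 0)
Fire out after step 7
Initially T: 16, now '.': 24
Total burnt (originally-T cells now '.'): 15

Answer: 15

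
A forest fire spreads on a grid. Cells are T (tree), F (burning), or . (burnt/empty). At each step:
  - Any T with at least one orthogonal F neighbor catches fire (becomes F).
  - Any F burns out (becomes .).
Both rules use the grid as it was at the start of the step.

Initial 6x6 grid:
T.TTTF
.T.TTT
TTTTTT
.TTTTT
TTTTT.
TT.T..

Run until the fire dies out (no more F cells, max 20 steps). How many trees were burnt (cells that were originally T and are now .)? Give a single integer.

Answer: 26

Derivation:
Step 1: +2 fires, +1 burnt (F count now 2)
Step 2: +3 fires, +2 burnt (F count now 3)
Step 3: +4 fires, +3 burnt (F count now 4)
Step 4: +2 fires, +4 burnt (F count now 2)
Step 5: +3 fires, +2 burnt (F count now 3)
Step 6: +3 fires, +3 burnt (F count now 3)
Step 7: +5 fires, +3 burnt (F count now 5)
Step 8: +1 fires, +5 burnt (F count now 1)
Step 9: +2 fires, +1 burnt (F count now 2)
Step 10: +1 fires, +2 burnt (F count now 1)
Step 11: +0 fires, +1 burnt (F count now 0)
Fire out after step 11
Initially T: 27, now '.': 35
Total burnt (originally-T cells now '.'): 26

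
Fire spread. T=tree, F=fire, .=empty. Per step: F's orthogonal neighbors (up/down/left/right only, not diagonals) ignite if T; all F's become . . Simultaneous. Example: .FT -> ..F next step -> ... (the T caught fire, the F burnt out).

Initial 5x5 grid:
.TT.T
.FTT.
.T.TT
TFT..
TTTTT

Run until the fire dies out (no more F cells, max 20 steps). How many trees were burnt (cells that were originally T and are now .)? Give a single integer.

Answer: 14

Derivation:
Step 1: +6 fires, +2 burnt (F count now 6)
Step 2: +4 fires, +6 burnt (F count now 4)
Step 3: +2 fires, +4 burnt (F count now 2)
Step 4: +2 fires, +2 burnt (F count now 2)
Step 5: +0 fires, +2 burnt (F count now 0)
Fire out after step 5
Initially T: 15, now '.': 24
Total burnt (originally-T cells now '.'): 14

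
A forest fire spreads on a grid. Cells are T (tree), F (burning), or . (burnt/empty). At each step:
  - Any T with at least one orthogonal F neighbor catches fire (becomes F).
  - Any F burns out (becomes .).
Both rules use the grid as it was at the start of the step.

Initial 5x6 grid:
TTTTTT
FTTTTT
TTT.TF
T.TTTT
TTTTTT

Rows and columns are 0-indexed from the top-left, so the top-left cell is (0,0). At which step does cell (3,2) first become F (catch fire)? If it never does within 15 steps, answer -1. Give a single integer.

Step 1: cell (3,2)='T' (+6 fires, +2 burnt)
Step 2: cell (3,2)='T' (+8 fires, +6 burnt)
Step 3: cell (3,2)='T' (+7 fires, +8 burnt)
Step 4: cell (3,2)='F' (+4 fires, +7 burnt)
  -> target ignites at step 4
Step 5: cell (3,2)='.' (+1 fires, +4 burnt)
Step 6: cell (3,2)='.' (+0 fires, +1 burnt)
  fire out at step 6

4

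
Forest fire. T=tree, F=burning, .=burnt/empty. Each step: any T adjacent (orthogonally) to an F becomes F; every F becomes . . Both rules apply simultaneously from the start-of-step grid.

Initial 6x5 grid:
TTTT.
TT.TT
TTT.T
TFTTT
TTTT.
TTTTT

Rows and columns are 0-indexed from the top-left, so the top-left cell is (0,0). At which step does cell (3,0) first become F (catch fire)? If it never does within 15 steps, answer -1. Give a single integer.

Step 1: cell (3,0)='F' (+4 fires, +1 burnt)
  -> target ignites at step 1
Step 2: cell (3,0)='.' (+7 fires, +4 burnt)
Step 3: cell (3,0)='.' (+6 fires, +7 burnt)
Step 4: cell (3,0)='.' (+4 fires, +6 burnt)
Step 5: cell (3,0)='.' (+3 fires, +4 burnt)
Step 6: cell (3,0)='.' (+1 fires, +3 burnt)
Step 7: cell (3,0)='.' (+0 fires, +1 burnt)
  fire out at step 7

1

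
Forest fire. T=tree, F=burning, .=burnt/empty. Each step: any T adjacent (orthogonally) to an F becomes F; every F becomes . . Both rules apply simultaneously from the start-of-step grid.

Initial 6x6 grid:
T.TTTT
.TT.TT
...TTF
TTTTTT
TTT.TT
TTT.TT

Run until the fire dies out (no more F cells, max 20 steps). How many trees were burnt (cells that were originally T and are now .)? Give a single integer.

Answer: 26

Derivation:
Step 1: +3 fires, +1 burnt (F count now 3)
Step 2: +5 fires, +3 burnt (F count now 5)
Step 3: +4 fires, +5 burnt (F count now 4)
Step 4: +3 fires, +4 burnt (F count now 3)
Step 5: +3 fires, +3 burnt (F count now 3)
Step 6: +4 fires, +3 burnt (F count now 4)
Step 7: +3 fires, +4 burnt (F count now 3)
Step 8: +1 fires, +3 burnt (F count now 1)
Step 9: +0 fires, +1 burnt (F count now 0)
Fire out after step 9
Initially T: 27, now '.': 35
Total burnt (originally-T cells now '.'): 26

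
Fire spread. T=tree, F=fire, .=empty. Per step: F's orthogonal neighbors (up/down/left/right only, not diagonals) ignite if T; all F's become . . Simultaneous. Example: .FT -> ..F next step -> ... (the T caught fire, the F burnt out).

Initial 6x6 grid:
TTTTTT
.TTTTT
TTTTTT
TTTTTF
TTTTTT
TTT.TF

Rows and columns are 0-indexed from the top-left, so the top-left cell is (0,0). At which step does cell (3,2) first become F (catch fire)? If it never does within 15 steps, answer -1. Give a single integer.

Step 1: cell (3,2)='T' (+4 fires, +2 burnt)
Step 2: cell (3,2)='T' (+4 fires, +4 burnt)
Step 3: cell (3,2)='F' (+5 fires, +4 burnt)
  -> target ignites at step 3
Step 4: cell (3,2)='.' (+5 fires, +5 burnt)
Step 5: cell (3,2)='.' (+6 fires, +5 burnt)
Step 6: cell (3,2)='.' (+5 fires, +6 burnt)
Step 7: cell (3,2)='.' (+2 fires, +5 burnt)
Step 8: cell (3,2)='.' (+1 fires, +2 burnt)
Step 9: cell (3,2)='.' (+0 fires, +1 burnt)
  fire out at step 9

3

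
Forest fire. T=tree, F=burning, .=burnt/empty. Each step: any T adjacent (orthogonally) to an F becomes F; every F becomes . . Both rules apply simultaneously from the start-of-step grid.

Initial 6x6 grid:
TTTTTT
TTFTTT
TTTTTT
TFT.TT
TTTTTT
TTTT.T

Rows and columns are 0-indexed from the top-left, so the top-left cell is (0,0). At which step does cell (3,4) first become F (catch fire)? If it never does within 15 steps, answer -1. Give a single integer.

Step 1: cell (3,4)='T' (+8 fires, +2 burnt)
Step 2: cell (3,4)='T' (+9 fires, +8 burnt)
Step 3: cell (3,4)='T' (+7 fires, +9 burnt)
Step 4: cell (3,4)='F' (+5 fires, +7 burnt)
  -> target ignites at step 4
Step 5: cell (3,4)='.' (+2 fires, +5 burnt)
Step 6: cell (3,4)='.' (+1 fires, +2 burnt)
Step 7: cell (3,4)='.' (+0 fires, +1 burnt)
  fire out at step 7

4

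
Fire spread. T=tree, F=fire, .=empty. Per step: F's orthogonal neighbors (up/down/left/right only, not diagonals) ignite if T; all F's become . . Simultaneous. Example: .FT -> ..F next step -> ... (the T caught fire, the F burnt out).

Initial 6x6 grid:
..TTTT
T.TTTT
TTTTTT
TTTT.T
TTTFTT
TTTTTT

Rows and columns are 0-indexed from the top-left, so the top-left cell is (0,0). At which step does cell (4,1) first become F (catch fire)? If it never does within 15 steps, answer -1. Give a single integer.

Step 1: cell (4,1)='T' (+4 fires, +1 burnt)
Step 2: cell (4,1)='F' (+6 fires, +4 burnt)
  -> target ignites at step 2
Step 3: cell (4,1)='.' (+8 fires, +6 burnt)
Step 4: cell (4,1)='.' (+7 fires, +8 burnt)
Step 5: cell (4,1)='.' (+4 fires, +7 burnt)
Step 6: cell (4,1)='.' (+2 fires, +4 burnt)
Step 7: cell (4,1)='.' (+0 fires, +2 burnt)
  fire out at step 7

2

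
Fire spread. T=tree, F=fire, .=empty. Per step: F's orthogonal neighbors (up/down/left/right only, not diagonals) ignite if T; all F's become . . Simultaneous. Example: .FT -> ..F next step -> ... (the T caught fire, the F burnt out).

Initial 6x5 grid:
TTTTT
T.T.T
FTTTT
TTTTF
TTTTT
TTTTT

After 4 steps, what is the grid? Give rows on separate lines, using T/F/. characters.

Step 1: 6 trees catch fire, 2 burn out
  TTTTT
  F.T.T
  .FTTF
  FTTF.
  TTTTF
  TTTTT
Step 2: 9 trees catch fire, 6 burn out
  FTTTT
  ..T.F
  ..FF.
  .FF..
  FTTF.
  TTTTF
Step 3: 7 trees catch fire, 9 burn out
  .FTTF
  ..F..
  .....
  .....
  .FF..
  FTTF.
Step 4: 4 trees catch fire, 7 burn out
  ..FF.
  .....
  .....
  .....
  .....
  .FF..

..FF.
.....
.....
.....
.....
.FF..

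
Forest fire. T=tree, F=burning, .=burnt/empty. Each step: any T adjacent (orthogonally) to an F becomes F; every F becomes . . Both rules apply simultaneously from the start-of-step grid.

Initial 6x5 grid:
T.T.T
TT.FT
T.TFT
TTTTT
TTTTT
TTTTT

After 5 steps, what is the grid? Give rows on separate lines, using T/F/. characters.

Step 1: 4 trees catch fire, 2 burn out
  T.T.T
  TT..F
  T.F.F
  TTTFT
  TTTTT
  TTTTT
Step 2: 4 trees catch fire, 4 burn out
  T.T.F
  TT...
  T....
  TTF.F
  TTTFT
  TTTTT
Step 3: 4 trees catch fire, 4 burn out
  T.T..
  TT...
  T....
  TF...
  TTF.F
  TTTFT
Step 4: 4 trees catch fire, 4 burn out
  T.T..
  TT...
  T....
  F....
  TF...
  TTF.F
Step 5: 3 trees catch fire, 4 burn out
  T.T..
  TT...
  F....
  .....
  F....
  TF...

T.T..
TT...
F....
.....
F....
TF...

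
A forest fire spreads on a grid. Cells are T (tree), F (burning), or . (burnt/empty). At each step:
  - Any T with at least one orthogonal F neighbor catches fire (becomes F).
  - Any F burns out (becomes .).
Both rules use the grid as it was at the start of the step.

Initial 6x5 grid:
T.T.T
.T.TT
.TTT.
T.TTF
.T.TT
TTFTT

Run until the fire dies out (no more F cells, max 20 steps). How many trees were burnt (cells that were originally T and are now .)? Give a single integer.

Answer: 16

Derivation:
Step 1: +4 fires, +2 burnt (F count now 4)
Step 2: +6 fires, +4 burnt (F count now 6)
Step 3: +2 fires, +6 burnt (F count now 2)
Step 4: +2 fires, +2 burnt (F count now 2)
Step 5: +2 fires, +2 burnt (F count now 2)
Step 6: +0 fires, +2 burnt (F count now 0)
Fire out after step 6
Initially T: 19, now '.': 27
Total burnt (originally-T cells now '.'): 16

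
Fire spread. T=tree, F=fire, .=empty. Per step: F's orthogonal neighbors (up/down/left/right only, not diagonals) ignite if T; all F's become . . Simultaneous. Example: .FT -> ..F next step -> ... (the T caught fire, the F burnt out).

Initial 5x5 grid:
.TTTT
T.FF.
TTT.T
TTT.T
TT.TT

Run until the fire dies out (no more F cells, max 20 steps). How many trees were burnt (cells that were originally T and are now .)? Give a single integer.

Answer: 13

Derivation:
Step 1: +3 fires, +2 burnt (F count now 3)
Step 2: +4 fires, +3 burnt (F count now 4)
Step 3: +2 fires, +4 burnt (F count now 2)
Step 4: +3 fires, +2 burnt (F count now 3)
Step 5: +1 fires, +3 burnt (F count now 1)
Step 6: +0 fires, +1 burnt (F count now 0)
Fire out after step 6
Initially T: 17, now '.': 21
Total burnt (originally-T cells now '.'): 13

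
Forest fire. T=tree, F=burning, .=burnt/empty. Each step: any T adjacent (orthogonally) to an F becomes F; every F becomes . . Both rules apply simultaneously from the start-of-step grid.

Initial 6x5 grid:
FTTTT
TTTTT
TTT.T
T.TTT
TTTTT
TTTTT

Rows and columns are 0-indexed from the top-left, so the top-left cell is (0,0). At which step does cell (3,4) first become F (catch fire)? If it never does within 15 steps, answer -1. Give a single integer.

Step 1: cell (3,4)='T' (+2 fires, +1 burnt)
Step 2: cell (3,4)='T' (+3 fires, +2 burnt)
Step 3: cell (3,4)='T' (+4 fires, +3 burnt)
Step 4: cell (3,4)='T' (+4 fires, +4 burnt)
Step 5: cell (3,4)='T' (+4 fires, +4 burnt)
Step 6: cell (3,4)='T' (+4 fires, +4 burnt)
Step 7: cell (3,4)='F' (+3 fires, +4 burnt)
  -> target ignites at step 7
Step 8: cell (3,4)='.' (+2 fires, +3 burnt)
Step 9: cell (3,4)='.' (+1 fires, +2 burnt)
Step 10: cell (3,4)='.' (+0 fires, +1 burnt)
  fire out at step 10

7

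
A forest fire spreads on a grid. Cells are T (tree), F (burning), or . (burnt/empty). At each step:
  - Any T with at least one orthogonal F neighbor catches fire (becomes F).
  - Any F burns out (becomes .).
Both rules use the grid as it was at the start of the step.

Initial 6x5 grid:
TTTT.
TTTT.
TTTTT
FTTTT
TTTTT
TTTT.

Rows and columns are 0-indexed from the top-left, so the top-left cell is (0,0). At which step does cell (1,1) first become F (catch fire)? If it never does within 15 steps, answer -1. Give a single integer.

Step 1: cell (1,1)='T' (+3 fires, +1 burnt)
Step 2: cell (1,1)='T' (+5 fires, +3 burnt)
Step 3: cell (1,1)='F' (+6 fires, +5 burnt)
  -> target ignites at step 3
Step 4: cell (1,1)='.' (+6 fires, +6 burnt)
Step 5: cell (1,1)='.' (+5 fires, +6 burnt)
Step 6: cell (1,1)='.' (+1 fires, +5 burnt)
Step 7: cell (1,1)='.' (+0 fires, +1 burnt)
  fire out at step 7

3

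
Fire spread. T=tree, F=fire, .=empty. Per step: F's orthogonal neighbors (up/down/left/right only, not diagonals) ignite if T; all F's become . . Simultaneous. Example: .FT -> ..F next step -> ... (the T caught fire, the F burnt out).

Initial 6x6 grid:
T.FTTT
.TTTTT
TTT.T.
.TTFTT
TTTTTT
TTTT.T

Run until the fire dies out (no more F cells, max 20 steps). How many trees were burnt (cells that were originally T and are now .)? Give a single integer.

Answer: 27

Derivation:
Step 1: +5 fires, +2 burnt (F count now 5)
Step 2: +10 fires, +5 burnt (F count now 10)
Step 3: +6 fires, +10 burnt (F count now 6)
Step 4: +5 fires, +6 burnt (F count now 5)
Step 5: +1 fires, +5 burnt (F count now 1)
Step 6: +0 fires, +1 burnt (F count now 0)
Fire out after step 6
Initially T: 28, now '.': 35
Total burnt (originally-T cells now '.'): 27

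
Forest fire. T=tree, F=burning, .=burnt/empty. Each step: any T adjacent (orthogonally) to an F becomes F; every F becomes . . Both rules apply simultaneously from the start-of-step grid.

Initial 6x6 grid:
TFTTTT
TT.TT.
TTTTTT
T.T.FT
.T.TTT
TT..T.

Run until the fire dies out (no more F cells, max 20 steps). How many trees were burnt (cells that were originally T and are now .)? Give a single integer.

Step 1: +6 fires, +2 burnt (F count now 6)
Step 2: +9 fires, +6 burnt (F count now 9)
Step 3: +4 fires, +9 burnt (F count now 4)
Step 4: +3 fires, +4 burnt (F count now 3)
Step 5: +0 fires, +3 burnt (F count now 0)
Fire out after step 5
Initially T: 25, now '.': 33
Total burnt (originally-T cells now '.'): 22

Answer: 22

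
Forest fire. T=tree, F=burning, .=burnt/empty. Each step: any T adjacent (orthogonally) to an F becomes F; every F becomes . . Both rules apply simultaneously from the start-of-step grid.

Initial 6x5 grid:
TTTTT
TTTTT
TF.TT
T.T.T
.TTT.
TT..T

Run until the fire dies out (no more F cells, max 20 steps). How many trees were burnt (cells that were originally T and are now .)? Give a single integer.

Step 1: +2 fires, +1 burnt (F count now 2)
Step 2: +4 fires, +2 burnt (F count now 4)
Step 3: +3 fires, +4 burnt (F count now 3)
Step 4: +3 fires, +3 burnt (F count now 3)
Step 5: +2 fires, +3 burnt (F count now 2)
Step 6: +1 fires, +2 burnt (F count now 1)
Step 7: +0 fires, +1 burnt (F count now 0)
Fire out after step 7
Initially T: 22, now '.': 23
Total burnt (originally-T cells now '.'): 15

Answer: 15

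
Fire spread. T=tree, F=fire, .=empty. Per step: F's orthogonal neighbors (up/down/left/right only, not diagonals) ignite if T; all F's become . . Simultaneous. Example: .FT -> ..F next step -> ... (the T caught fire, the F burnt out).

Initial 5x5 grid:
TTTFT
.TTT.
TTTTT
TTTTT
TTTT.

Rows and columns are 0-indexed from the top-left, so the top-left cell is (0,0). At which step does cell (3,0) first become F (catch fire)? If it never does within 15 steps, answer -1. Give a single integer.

Step 1: cell (3,0)='T' (+3 fires, +1 burnt)
Step 2: cell (3,0)='T' (+3 fires, +3 burnt)
Step 3: cell (3,0)='T' (+5 fires, +3 burnt)
Step 4: cell (3,0)='T' (+4 fires, +5 burnt)
Step 5: cell (3,0)='T' (+3 fires, +4 burnt)
Step 6: cell (3,0)='F' (+2 fires, +3 burnt)
  -> target ignites at step 6
Step 7: cell (3,0)='.' (+1 fires, +2 burnt)
Step 8: cell (3,0)='.' (+0 fires, +1 burnt)
  fire out at step 8

6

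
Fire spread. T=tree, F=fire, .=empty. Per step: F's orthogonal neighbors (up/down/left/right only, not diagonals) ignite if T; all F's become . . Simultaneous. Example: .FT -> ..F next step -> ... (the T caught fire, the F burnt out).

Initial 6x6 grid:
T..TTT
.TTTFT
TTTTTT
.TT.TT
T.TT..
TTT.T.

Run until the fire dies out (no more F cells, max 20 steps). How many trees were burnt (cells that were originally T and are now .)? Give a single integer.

Answer: 23

Derivation:
Step 1: +4 fires, +1 burnt (F count now 4)
Step 2: +6 fires, +4 burnt (F count now 6)
Step 3: +3 fires, +6 burnt (F count now 3)
Step 4: +2 fires, +3 burnt (F count now 2)
Step 5: +3 fires, +2 burnt (F count now 3)
Step 6: +2 fires, +3 burnt (F count now 2)
Step 7: +1 fires, +2 burnt (F count now 1)
Step 8: +1 fires, +1 burnt (F count now 1)
Step 9: +1 fires, +1 burnt (F count now 1)
Step 10: +0 fires, +1 burnt (F count now 0)
Fire out after step 10
Initially T: 25, now '.': 34
Total burnt (originally-T cells now '.'): 23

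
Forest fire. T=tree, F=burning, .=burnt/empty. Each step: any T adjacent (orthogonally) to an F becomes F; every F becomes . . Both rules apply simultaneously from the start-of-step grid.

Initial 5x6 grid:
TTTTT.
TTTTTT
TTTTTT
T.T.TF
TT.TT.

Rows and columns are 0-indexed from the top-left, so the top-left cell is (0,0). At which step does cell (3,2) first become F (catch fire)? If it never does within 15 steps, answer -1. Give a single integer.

Step 1: cell (3,2)='T' (+2 fires, +1 burnt)
Step 2: cell (3,2)='T' (+3 fires, +2 burnt)
Step 3: cell (3,2)='T' (+3 fires, +3 burnt)
Step 4: cell (3,2)='T' (+3 fires, +3 burnt)
Step 5: cell (3,2)='F' (+4 fires, +3 burnt)
  -> target ignites at step 5
Step 6: cell (3,2)='.' (+3 fires, +4 burnt)
Step 7: cell (3,2)='.' (+3 fires, +3 burnt)
Step 8: cell (3,2)='.' (+2 fires, +3 burnt)
Step 9: cell (3,2)='.' (+1 fires, +2 burnt)
Step 10: cell (3,2)='.' (+0 fires, +1 burnt)
  fire out at step 10

5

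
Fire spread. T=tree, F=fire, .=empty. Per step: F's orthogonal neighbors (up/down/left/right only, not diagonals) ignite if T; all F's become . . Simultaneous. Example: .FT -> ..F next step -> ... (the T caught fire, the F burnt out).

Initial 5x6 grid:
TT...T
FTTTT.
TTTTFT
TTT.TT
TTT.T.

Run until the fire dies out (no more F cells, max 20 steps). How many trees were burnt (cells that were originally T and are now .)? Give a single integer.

Step 1: +7 fires, +2 burnt (F count now 7)
Step 2: +8 fires, +7 burnt (F count now 8)
Step 3: +3 fires, +8 burnt (F count now 3)
Step 4: +2 fires, +3 burnt (F count now 2)
Step 5: +0 fires, +2 burnt (F count now 0)
Fire out after step 5
Initially T: 21, now '.': 29
Total burnt (originally-T cells now '.'): 20

Answer: 20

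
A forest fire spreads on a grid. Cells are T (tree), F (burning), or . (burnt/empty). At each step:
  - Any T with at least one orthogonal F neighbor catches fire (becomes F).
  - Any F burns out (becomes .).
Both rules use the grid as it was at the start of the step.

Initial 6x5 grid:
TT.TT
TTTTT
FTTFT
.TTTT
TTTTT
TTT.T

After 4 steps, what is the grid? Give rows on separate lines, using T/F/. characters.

Step 1: 6 trees catch fire, 2 burn out
  TT.TT
  FTTFT
  .FF.F
  .TTFT
  TTTTT
  TTT.T
Step 2: 9 trees catch fire, 6 burn out
  FT.FT
  .FF.F
  .....
  .FF.F
  TTTFT
  TTT.T
Step 3: 5 trees catch fire, 9 burn out
  .F..F
  .....
  .....
  .....
  TFF.F
  TTT.T
Step 4: 4 trees catch fire, 5 burn out
  .....
  .....
  .....
  .....
  F....
  TFF.F

.....
.....
.....
.....
F....
TFF.F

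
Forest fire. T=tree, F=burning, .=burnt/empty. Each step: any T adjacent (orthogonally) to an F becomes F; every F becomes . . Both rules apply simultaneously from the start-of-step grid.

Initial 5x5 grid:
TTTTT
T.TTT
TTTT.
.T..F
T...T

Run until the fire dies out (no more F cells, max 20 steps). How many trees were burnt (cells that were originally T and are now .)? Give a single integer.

Answer: 1

Derivation:
Step 1: +1 fires, +1 burnt (F count now 1)
Step 2: +0 fires, +1 burnt (F count now 0)
Fire out after step 2
Initially T: 16, now '.': 10
Total burnt (originally-T cells now '.'): 1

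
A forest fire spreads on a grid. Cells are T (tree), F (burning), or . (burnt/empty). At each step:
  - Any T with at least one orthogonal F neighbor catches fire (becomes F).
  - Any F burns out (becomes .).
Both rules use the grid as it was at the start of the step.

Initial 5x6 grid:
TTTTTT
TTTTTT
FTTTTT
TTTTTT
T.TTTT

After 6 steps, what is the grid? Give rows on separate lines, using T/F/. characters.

Step 1: 3 trees catch fire, 1 burn out
  TTTTTT
  FTTTTT
  .FTTTT
  FTTTTT
  T.TTTT
Step 2: 5 trees catch fire, 3 burn out
  FTTTTT
  .FTTTT
  ..FTTT
  .FTTTT
  F.TTTT
Step 3: 4 trees catch fire, 5 burn out
  .FTTTT
  ..FTTT
  ...FTT
  ..FTTT
  ..TTTT
Step 4: 5 trees catch fire, 4 burn out
  ..FTTT
  ...FTT
  ....FT
  ...FTT
  ..FTTT
Step 5: 5 trees catch fire, 5 burn out
  ...FTT
  ....FT
  .....F
  ....FT
  ...FTT
Step 6: 4 trees catch fire, 5 burn out
  ....FT
  .....F
  ......
  .....F
  ....FT

....FT
.....F
......
.....F
....FT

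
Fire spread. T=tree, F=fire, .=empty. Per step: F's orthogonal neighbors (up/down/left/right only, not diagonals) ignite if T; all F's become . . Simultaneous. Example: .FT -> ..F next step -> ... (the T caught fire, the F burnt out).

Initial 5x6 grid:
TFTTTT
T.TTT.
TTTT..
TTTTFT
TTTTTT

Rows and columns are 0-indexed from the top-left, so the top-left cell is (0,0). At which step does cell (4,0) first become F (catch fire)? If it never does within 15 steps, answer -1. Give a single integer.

Step 1: cell (4,0)='T' (+5 fires, +2 burnt)
Step 2: cell (4,0)='T' (+7 fires, +5 burnt)
Step 3: cell (4,0)='T' (+6 fires, +7 burnt)
Step 4: cell (4,0)='T' (+5 fires, +6 burnt)
Step 5: cell (4,0)='F' (+1 fires, +5 burnt)
  -> target ignites at step 5
Step 6: cell (4,0)='.' (+0 fires, +1 burnt)
  fire out at step 6

5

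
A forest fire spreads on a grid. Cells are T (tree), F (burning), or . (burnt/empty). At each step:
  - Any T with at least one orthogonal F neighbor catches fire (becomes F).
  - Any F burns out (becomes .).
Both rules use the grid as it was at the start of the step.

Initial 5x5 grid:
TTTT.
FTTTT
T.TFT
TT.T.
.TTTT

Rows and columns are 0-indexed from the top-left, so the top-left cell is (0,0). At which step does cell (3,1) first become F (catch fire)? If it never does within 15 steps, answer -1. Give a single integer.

Step 1: cell (3,1)='T' (+7 fires, +2 burnt)
Step 2: cell (3,1)='T' (+6 fires, +7 burnt)
Step 3: cell (3,1)='F' (+4 fires, +6 burnt)
  -> target ignites at step 3
Step 4: cell (3,1)='.' (+1 fires, +4 burnt)
Step 5: cell (3,1)='.' (+0 fires, +1 burnt)
  fire out at step 5

3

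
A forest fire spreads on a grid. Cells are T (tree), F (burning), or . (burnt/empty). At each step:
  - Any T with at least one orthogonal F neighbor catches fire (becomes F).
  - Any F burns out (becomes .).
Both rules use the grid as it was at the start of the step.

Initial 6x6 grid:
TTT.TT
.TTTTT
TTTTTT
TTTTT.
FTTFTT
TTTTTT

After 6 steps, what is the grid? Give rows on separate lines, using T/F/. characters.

Step 1: 7 trees catch fire, 2 burn out
  TTT.TT
  .TTTTT
  TTTTTT
  FTTFT.
  .FF.FT
  FTTFTT
Step 2: 9 trees catch fire, 7 burn out
  TTT.TT
  .TTTTT
  FTTFTT
  .FF.F.
  .....F
  .FF.FT
Step 3: 5 trees catch fire, 9 burn out
  TTT.TT
  .TTFTT
  .FF.FT
  ......
  ......
  .....F
Step 4: 4 trees catch fire, 5 burn out
  TTT.TT
  .FF.FT
  .....F
  ......
  ......
  ......
Step 5: 4 trees catch fire, 4 burn out
  TFF.FT
  .....F
  ......
  ......
  ......
  ......
Step 6: 2 trees catch fire, 4 burn out
  F....F
  ......
  ......
  ......
  ......
  ......

F....F
......
......
......
......
......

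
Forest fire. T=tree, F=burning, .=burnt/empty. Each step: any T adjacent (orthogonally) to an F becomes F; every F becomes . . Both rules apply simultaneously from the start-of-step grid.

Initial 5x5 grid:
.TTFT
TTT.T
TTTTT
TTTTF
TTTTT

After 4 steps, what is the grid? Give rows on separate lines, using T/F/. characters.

Step 1: 5 trees catch fire, 2 burn out
  .TF.F
  TTT.T
  TTTTF
  TTTF.
  TTTTF
Step 2: 6 trees catch fire, 5 burn out
  .F...
  TTF.F
  TTTF.
  TTF..
  TTTF.
Step 3: 4 trees catch fire, 6 burn out
  .....
  TF...
  TTF..
  TF...
  TTF..
Step 4: 4 trees catch fire, 4 burn out
  .....
  F....
  TF...
  F....
  TF...

.....
F....
TF...
F....
TF...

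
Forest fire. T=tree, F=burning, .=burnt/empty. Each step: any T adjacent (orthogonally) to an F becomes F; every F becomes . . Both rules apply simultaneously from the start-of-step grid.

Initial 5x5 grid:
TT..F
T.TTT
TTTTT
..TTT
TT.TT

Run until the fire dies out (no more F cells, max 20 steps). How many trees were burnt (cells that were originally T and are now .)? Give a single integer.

Step 1: +1 fires, +1 burnt (F count now 1)
Step 2: +2 fires, +1 burnt (F count now 2)
Step 3: +3 fires, +2 burnt (F count now 3)
Step 4: +3 fires, +3 burnt (F count now 3)
Step 5: +3 fires, +3 burnt (F count now 3)
Step 6: +1 fires, +3 burnt (F count now 1)
Step 7: +1 fires, +1 burnt (F count now 1)
Step 8: +1 fires, +1 burnt (F count now 1)
Step 9: +1 fires, +1 burnt (F count now 1)
Step 10: +0 fires, +1 burnt (F count now 0)
Fire out after step 10
Initially T: 18, now '.': 23
Total burnt (originally-T cells now '.'): 16

Answer: 16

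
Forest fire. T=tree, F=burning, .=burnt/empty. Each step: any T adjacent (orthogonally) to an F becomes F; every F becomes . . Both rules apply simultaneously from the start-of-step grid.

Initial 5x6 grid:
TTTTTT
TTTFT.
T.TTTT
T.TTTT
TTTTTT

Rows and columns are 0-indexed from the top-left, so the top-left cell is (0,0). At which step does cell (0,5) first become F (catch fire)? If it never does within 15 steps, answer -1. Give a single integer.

Step 1: cell (0,5)='T' (+4 fires, +1 burnt)
Step 2: cell (0,5)='T' (+6 fires, +4 burnt)
Step 3: cell (0,5)='F' (+7 fires, +6 burnt)
  -> target ignites at step 3
Step 4: cell (0,5)='.' (+5 fires, +7 burnt)
Step 5: cell (0,5)='.' (+3 fires, +5 burnt)
Step 6: cell (0,5)='.' (+1 fires, +3 burnt)
Step 7: cell (0,5)='.' (+0 fires, +1 burnt)
  fire out at step 7

3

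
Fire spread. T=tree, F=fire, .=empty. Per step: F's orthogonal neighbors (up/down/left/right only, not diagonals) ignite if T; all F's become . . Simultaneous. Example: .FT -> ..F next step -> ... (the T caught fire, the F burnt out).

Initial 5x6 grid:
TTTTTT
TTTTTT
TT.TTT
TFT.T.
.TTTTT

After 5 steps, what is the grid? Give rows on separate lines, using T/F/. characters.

Step 1: 4 trees catch fire, 1 burn out
  TTTTTT
  TTTTTT
  TF.TTT
  F.F.T.
  .FTTTT
Step 2: 3 trees catch fire, 4 burn out
  TTTTTT
  TFTTTT
  F..TTT
  ....T.
  ..FTTT
Step 3: 4 trees catch fire, 3 burn out
  TFTTTT
  F.FTTT
  ...TTT
  ....T.
  ...FTT
Step 4: 4 trees catch fire, 4 burn out
  F.FTTT
  ...FTT
  ...TTT
  ....T.
  ....FT
Step 5: 5 trees catch fire, 4 burn out
  ...FTT
  ....FT
  ...FTT
  ....F.
  .....F

...FTT
....FT
...FTT
....F.
.....F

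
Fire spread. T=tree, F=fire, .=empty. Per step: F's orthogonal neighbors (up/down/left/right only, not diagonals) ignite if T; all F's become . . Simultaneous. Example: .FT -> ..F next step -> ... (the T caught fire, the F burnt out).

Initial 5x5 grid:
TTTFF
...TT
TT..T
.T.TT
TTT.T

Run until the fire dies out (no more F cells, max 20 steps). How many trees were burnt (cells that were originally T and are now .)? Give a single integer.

Answer: 9

Derivation:
Step 1: +3 fires, +2 burnt (F count now 3)
Step 2: +2 fires, +3 burnt (F count now 2)
Step 3: +2 fires, +2 burnt (F count now 2)
Step 4: +2 fires, +2 burnt (F count now 2)
Step 5: +0 fires, +2 burnt (F count now 0)
Fire out after step 5
Initially T: 15, now '.': 19
Total burnt (originally-T cells now '.'): 9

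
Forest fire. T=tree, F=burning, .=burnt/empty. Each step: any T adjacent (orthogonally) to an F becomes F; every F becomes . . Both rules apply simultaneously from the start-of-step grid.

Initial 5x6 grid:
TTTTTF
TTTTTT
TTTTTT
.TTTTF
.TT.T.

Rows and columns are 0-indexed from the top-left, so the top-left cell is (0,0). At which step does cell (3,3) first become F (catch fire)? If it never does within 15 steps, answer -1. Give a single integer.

Step 1: cell (3,3)='T' (+4 fires, +2 burnt)
Step 2: cell (3,3)='F' (+5 fires, +4 burnt)
  -> target ignites at step 2
Step 3: cell (3,3)='.' (+4 fires, +5 burnt)
Step 4: cell (3,3)='.' (+5 fires, +4 burnt)
Step 5: cell (3,3)='.' (+4 fires, +5 burnt)
Step 6: cell (3,3)='.' (+2 fires, +4 burnt)
Step 7: cell (3,3)='.' (+0 fires, +2 burnt)
  fire out at step 7

2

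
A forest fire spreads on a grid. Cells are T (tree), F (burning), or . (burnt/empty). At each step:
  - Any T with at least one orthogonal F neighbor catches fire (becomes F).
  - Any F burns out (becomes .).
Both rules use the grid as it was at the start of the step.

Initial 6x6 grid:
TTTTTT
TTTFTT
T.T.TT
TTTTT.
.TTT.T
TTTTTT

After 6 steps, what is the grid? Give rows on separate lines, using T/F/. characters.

Step 1: 3 trees catch fire, 1 burn out
  TTTFTT
  TTF.FT
  T.T.TT
  TTTTT.
  .TTT.T
  TTTTTT
Step 2: 6 trees catch fire, 3 burn out
  TTF.FT
  TF...F
  T.F.FT
  TTTTT.
  .TTT.T
  TTTTTT
Step 3: 6 trees catch fire, 6 burn out
  TF...F
  F.....
  T....F
  TTFTF.
  .TTT.T
  TTTTTT
Step 4: 5 trees catch fire, 6 burn out
  F.....
  ......
  F.....
  TF.F..
  .TFT.T
  TTTTTT
Step 5: 4 trees catch fire, 5 burn out
  ......
  ......
  ......
  F.....
  .F.F.T
  TTFTTT
Step 6: 2 trees catch fire, 4 burn out
  ......
  ......
  ......
  ......
  .....T
  TF.FTT

......
......
......
......
.....T
TF.FTT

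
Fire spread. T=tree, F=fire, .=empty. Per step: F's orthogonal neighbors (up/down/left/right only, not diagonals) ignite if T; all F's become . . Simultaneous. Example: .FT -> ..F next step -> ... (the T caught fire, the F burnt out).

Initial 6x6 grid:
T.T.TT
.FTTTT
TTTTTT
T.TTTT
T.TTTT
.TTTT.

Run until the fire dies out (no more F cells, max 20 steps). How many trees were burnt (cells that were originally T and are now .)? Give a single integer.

Step 1: +2 fires, +1 burnt (F count now 2)
Step 2: +4 fires, +2 burnt (F count now 4)
Step 3: +4 fires, +4 burnt (F count now 4)
Step 4: +6 fires, +4 burnt (F count now 6)
Step 5: +5 fires, +6 burnt (F count now 5)
Step 6: +4 fires, +5 burnt (F count now 4)
Step 7: +2 fires, +4 burnt (F count now 2)
Step 8: +0 fires, +2 burnt (F count now 0)
Fire out after step 8
Initially T: 28, now '.': 35
Total burnt (originally-T cells now '.'): 27

Answer: 27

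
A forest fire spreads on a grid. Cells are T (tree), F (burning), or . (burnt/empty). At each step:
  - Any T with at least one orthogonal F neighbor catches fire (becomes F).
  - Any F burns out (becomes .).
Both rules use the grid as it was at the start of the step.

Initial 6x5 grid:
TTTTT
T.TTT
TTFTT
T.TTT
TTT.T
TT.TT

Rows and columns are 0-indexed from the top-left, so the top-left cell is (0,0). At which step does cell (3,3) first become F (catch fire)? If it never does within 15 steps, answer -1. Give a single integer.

Step 1: cell (3,3)='T' (+4 fires, +1 burnt)
Step 2: cell (3,3)='F' (+6 fires, +4 burnt)
  -> target ignites at step 2
Step 3: cell (3,3)='.' (+7 fires, +6 burnt)
Step 4: cell (3,3)='.' (+5 fires, +7 burnt)
Step 5: cell (3,3)='.' (+2 fires, +5 burnt)
Step 6: cell (3,3)='.' (+1 fires, +2 burnt)
Step 7: cell (3,3)='.' (+0 fires, +1 burnt)
  fire out at step 7

2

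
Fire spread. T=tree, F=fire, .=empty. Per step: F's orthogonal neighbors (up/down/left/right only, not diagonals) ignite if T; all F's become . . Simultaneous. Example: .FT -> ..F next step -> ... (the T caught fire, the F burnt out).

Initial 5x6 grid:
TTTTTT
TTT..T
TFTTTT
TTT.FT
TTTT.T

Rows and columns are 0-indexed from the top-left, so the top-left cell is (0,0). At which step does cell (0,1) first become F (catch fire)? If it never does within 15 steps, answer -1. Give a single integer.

Step 1: cell (0,1)='T' (+6 fires, +2 burnt)
Step 2: cell (0,1)='F' (+9 fires, +6 burnt)
  -> target ignites at step 2
Step 3: cell (0,1)='.' (+5 fires, +9 burnt)
Step 4: cell (0,1)='.' (+3 fires, +5 burnt)
Step 5: cell (0,1)='.' (+1 fires, +3 burnt)
Step 6: cell (0,1)='.' (+0 fires, +1 burnt)
  fire out at step 6

2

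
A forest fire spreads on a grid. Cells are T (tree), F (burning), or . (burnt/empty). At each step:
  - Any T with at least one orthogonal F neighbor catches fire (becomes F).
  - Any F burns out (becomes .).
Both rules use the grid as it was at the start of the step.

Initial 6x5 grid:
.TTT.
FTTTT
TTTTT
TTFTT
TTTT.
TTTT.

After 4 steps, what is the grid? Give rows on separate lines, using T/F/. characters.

Step 1: 6 trees catch fire, 2 burn out
  .TTT.
  .FTTT
  FTFTT
  TF.FT
  TTFT.
  TTTT.
Step 2: 9 trees catch fire, 6 burn out
  .FTT.
  ..FTT
  .F.FT
  F...F
  TF.F.
  TTFT.
Step 3: 6 trees catch fire, 9 burn out
  ..FT.
  ...FT
  ....F
  .....
  F....
  TF.F.
Step 4: 3 trees catch fire, 6 burn out
  ...F.
  ....F
  .....
  .....
  .....
  F....

...F.
....F
.....
.....
.....
F....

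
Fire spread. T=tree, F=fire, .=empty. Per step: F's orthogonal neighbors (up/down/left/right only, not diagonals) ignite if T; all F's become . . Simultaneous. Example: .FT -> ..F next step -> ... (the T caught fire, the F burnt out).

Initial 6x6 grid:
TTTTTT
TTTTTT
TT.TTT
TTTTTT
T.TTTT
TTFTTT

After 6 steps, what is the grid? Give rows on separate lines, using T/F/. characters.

Step 1: 3 trees catch fire, 1 burn out
  TTTTTT
  TTTTTT
  TT.TTT
  TTTTTT
  T.FTTT
  TF.FTT
Step 2: 4 trees catch fire, 3 burn out
  TTTTTT
  TTTTTT
  TT.TTT
  TTFTTT
  T..FTT
  F...FT
Step 3: 5 trees catch fire, 4 burn out
  TTTTTT
  TTTTTT
  TT.TTT
  TF.FTT
  F...FT
  .....F
Step 4: 5 trees catch fire, 5 burn out
  TTTTTT
  TTTTTT
  TF.FTT
  F...FT
  .....F
  ......
Step 5: 5 trees catch fire, 5 burn out
  TTTTTT
  TFTFTT
  F...FT
  .....F
  ......
  ......
Step 6: 6 trees catch fire, 5 burn out
  TFTFTT
  F.F.FT
  .....F
  ......
  ......
  ......

TFTFTT
F.F.FT
.....F
......
......
......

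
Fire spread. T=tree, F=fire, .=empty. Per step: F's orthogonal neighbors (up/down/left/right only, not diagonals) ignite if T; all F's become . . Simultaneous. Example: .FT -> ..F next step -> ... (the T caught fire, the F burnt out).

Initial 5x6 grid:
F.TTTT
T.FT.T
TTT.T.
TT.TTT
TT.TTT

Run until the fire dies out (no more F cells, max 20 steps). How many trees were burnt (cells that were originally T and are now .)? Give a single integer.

Step 1: +4 fires, +2 burnt (F count now 4)
Step 2: +3 fires, +4 burnt (F count now 3)
Step 3: +3 fires, +3 burnt (F count now 3)
Step 4: +3 fires, +3 burnt (F count now 3)
Step 5: +1 fires, +3 burnt (F count now 1)
Step 6: +0 fires, +1 burnt (F count now 0)
Fire out after step 6
Initially T: 21, now '.': 23
Total burnt (originally-T cells now '.'): 14

Answer: 14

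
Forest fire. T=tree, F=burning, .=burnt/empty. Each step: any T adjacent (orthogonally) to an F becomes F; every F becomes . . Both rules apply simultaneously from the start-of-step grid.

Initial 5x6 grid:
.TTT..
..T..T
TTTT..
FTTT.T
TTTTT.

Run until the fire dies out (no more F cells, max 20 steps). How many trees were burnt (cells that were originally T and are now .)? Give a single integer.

Answer: 16

Derivation:
Step 1: +3 fires, +1 burnt (F count now 3)
Step 2: +3 fires, +3 burnt (F count now 3)
Step 3: +3 fires, +3 burnt (F count now 3)
Step 4: +3 fires, +3 burnt (F count now 3)
Step 5: +2 fires, +3 burnt (F count now 2)
Step 6: +2 fires, +2 burnt (F count now 2)
Step 7: +0 fires, +2 burnt (F count now 0)
Fire out after step 7
Initially T: 18, now '.': 28
Total burnt (originally-T cells now '.'): 16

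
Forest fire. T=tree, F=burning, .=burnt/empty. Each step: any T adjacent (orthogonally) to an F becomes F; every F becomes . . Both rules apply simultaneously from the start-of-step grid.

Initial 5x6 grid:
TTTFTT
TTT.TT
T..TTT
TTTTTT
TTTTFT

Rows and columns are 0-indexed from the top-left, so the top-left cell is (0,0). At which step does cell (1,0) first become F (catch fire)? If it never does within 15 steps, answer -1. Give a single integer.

Step 1: cell (1,0)='T' (+5 fires, +2 burnt)
Step 2: cell (1,0)='T' (+8 fires, +5 burnt)
Step 3: cell (1,0)='T' (+7 fires, +8 burnt)
Step 4: cell (1,0)='F' (+3 fires, +7 burnt)
  -> target ignites at step 4
Step 5: cell (1,0)='.' (+2 fires, +3 burnt)
Step 6: cell (1,0)='.' (+0 fires, +2 burnt)
  fire out at step 6

4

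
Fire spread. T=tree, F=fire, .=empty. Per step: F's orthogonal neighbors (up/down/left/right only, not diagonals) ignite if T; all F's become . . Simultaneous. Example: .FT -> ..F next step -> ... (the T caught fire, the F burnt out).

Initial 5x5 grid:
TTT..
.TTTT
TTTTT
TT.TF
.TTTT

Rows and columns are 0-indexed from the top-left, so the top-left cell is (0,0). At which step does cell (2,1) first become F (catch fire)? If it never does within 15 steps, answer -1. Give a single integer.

Step 1: cell (2,1)='T' (+3 fires, +1 burnt)
Step 2: cell (2,1)='T' (+3 fires, +3 burnt)
Step 3: cell (2,1)='T' (+3 fires, +3 burnt)
Step 4: cell (2,1)='F' (+3 fires, +3 burnt)
  -> target ignites at step 4
Step 5: cell (2,1)='.' (+4 fires, +3 burnt)
Step 6: cell (2,1)='.' (+2 fires, +4 burnt)
Step 7: cell (2,1)='.' (+1 fires, +2 burnt)
Step 8: cell (2,1)='.' (+0 fires, +1 burnt)
  fire out at step 8

4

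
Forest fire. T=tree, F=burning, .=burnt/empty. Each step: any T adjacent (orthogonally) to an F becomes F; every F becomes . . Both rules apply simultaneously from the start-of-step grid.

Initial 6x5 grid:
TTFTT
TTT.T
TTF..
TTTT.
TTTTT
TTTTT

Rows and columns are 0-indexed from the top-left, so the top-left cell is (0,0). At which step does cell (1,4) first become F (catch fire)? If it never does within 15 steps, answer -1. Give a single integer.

Step 1: cell (1,4)='T' (+5 fires, +2 burnt)
Step 2: cell (1,4)='T' (+7 fires, +5 burnt)
Step 3: cell (1,4)='F' (+6 fires, +7 burnt)
  -> target ignites at step 3
Step 4: cell (1,4)='.' (+4 fires, +6 burnt)
Step 5: cell (1,4)='.' (+2 fires, +4 burnt)
Step 6: cell (1,4)='.' (+0 fires, +2 burnt)
  fire out at step 6

3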